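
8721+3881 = 12602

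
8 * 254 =2032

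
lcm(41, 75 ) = 3075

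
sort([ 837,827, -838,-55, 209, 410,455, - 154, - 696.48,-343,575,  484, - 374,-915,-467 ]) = [ - 915, - 838,-696.48, - 467,  -  374, - 343, - 154,-55, 209,410,455,484,575 , 827,837 ] 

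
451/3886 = 451/3886= 0.12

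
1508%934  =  574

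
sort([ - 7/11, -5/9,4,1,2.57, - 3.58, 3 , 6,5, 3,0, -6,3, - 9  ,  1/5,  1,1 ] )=[  -  9, - 6, -3.58,  -  7/11, - 5/9,0,  1/5,1,1, 1, 2.57,3, 3,3,4,5,6]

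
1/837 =1/837 = 0.00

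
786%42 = 30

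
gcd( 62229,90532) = 1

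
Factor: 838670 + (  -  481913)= 356757 = 3^1*109^1*1091^1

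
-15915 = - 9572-6343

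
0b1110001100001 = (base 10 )7265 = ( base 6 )53345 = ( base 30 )825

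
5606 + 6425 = 12031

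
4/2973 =4/2973 = 0.00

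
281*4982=1399942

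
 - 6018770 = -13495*446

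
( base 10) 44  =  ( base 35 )19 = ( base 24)1k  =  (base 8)54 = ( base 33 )1B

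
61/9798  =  61/9798 =0.01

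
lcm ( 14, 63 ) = 126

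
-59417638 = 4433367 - 63851005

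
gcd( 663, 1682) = 1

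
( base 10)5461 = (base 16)1555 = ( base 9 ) 7437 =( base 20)DD1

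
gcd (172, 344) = 172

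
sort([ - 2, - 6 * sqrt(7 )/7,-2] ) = [ - 6* sqrt (7 )/7, - 2,-2]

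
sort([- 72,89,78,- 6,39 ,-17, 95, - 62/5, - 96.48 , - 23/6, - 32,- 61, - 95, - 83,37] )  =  [ -96.48,-95, - 83, -72 , - 61,  -  32 , - 17, - 62/5, - 6,  -  23/6,  37, 39, 78,89,95 ] 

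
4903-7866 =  - 2963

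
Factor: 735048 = 2^3*3^3*41^1*83^1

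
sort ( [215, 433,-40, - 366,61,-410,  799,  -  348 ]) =[- 410,-366,  -  348, - 40,61 , 215,433,799 ]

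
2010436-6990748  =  -4980312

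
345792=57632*6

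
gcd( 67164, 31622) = 2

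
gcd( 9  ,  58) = 1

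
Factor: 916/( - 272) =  -229/68 = - 2^( - 2) * 17^( - 1) * 229^1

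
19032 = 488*39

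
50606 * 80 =4048480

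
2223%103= 60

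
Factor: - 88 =-2^3*11^1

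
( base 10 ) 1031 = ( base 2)10000000111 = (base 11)858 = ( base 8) 2007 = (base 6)4435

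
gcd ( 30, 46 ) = 2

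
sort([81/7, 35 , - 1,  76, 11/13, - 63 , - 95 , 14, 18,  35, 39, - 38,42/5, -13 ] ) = [ -95, - 63, - 38, - 13, - 1,11/13,  42/5,  81/7, 14, 18, 35 , 35,39,  76]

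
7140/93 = 76  +  24/31 = 76.77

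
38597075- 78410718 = -39813643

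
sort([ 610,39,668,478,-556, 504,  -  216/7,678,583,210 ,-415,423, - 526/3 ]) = [- 556,-415,-526/3,-216/7,39,210 , 423,478, 504,583,610 , 668, 678 ]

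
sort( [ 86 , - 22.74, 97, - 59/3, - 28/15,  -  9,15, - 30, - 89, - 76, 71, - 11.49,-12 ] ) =[-89, - 76, -30, - 22.74, - 59/3, - 12  , - 11.49, - 9, - 28/15,15, 71,86 , 97 ]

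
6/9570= 1/1595   =  0.00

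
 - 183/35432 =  - 183/35432 = -0.01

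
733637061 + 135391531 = 869028592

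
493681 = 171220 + 322461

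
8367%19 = 7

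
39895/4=39895/4= 9973.75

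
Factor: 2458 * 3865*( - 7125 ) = - 2^1*3^1 *5^4*19^1*773^1*1229^1 = -67688711250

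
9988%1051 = 529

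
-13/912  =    -  13/912 = -0.01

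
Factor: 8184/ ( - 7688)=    -33/31 = -  3^1*11^1*31^( - 1 ) 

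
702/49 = 702/49 = 14.33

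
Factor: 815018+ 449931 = 1264949 = 7^1*157^1* 1151^1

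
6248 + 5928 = 12176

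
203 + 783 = 986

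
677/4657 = 677/4657 = 0.15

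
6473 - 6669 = -196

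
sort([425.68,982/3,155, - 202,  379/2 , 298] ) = [  -  202,155 , 379/2,298,982/3,425.68 ] 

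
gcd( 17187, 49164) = 51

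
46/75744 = 23/37872= 0.00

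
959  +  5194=6153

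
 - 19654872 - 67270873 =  -86925745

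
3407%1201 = 1005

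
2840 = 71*40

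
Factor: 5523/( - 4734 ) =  - 2^( - 1)*3^( - 1)*7^1= - 7/6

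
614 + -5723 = - 5109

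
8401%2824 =2753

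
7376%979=523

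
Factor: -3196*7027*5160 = -115884786720 = - 2^5*3^1*5^1*17^1* 43^1 * 47^1*7027^1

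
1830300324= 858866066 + 971434258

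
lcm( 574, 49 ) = 4018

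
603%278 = 47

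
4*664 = 2656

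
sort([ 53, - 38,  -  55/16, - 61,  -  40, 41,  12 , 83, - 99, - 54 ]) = [ - 99 , - 61, - 54, - 40,  -  38, - 55/16,12,41,53,83]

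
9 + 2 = 11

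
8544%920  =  264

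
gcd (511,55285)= 1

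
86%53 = 33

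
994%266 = 196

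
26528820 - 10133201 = 16395619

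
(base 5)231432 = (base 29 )9rf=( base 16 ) 20af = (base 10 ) 8367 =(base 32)85f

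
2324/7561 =2324/7561 = 0.31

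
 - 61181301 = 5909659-67090960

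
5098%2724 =2374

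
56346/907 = 62 + 112/907 = 62.12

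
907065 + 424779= 1331844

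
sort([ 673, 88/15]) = [88/15, 673] 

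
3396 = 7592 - 4196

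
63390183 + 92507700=155897883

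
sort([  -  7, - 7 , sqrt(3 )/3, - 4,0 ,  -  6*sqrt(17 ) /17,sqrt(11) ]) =[ - 7, - 7,- 4, - 6*sqrt ( 17)/17,  0,sqrt(3 )/3, sqrt(11)] 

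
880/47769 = 880/47769 = 0.02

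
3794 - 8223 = - 4429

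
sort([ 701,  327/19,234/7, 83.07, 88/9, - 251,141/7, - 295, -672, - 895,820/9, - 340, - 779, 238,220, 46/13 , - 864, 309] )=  [ - 895, - 864 , - 779, - 672 , - 340, - 295, - 251, 46/13,88/9,327/19,141/7,234/7, 83.07 , 820/9,220, 238,309,701 ] 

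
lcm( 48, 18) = 144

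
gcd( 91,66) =1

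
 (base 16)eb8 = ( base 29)4DR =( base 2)111010111000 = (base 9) 5146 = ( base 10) 3768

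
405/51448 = 405/51448 = 0.01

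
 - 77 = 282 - 359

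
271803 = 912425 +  - 640622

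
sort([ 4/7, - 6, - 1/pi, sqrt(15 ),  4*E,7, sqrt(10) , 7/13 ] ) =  [ - 6 , - 1/pi,7/13 , 4/7, sqrt( 10) , sqrt(15 ),7,4*E]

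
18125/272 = 66 + 173/272= 66.64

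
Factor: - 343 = -7^3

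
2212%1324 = 888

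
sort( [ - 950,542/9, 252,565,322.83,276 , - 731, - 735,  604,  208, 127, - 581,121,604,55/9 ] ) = [ - 950, - 735, - 731, - 581, 55/9, 542/9,121, 127,208,252,276, 322.83,565,604,604 ] 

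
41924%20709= 506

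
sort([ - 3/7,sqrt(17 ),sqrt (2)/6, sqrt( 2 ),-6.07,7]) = [ - 6.07, - 3/7, sqrt( 2 )/6,sqrt( 2 ), sqrt(17 ),7 ]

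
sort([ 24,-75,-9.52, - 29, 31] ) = [-75,  -  29, - 9.52,24, 31] 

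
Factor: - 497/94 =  - 2^( - 1)* 7^1*47^( - 1)*71^1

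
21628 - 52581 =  - 30953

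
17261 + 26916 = 44177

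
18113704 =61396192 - 43282488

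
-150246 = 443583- 593829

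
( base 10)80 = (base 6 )212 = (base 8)120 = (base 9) 88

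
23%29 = 23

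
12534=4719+7815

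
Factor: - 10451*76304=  - 797453104 =- 2^4*7^1*19^1*251^1*1493^1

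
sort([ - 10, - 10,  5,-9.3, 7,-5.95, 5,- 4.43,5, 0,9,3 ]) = [-10, -10,-9.3,-5.95, - 4.43,0,3,  5, 5,5,7,9 ]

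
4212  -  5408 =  - 1196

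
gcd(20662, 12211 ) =1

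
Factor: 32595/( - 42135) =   -  41^1*53^( - 1)  =  - 41/53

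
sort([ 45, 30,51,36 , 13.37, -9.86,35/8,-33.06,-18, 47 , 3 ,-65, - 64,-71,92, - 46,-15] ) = [-71,-65,  -  64, -46,-33.06 , - 18,-15,-9.86, 3,35/8,13.37, 30, 36, 45,47, 51,92]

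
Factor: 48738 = 2^1*3^1 * 8123^1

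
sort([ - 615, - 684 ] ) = [  -  684, - 615 ]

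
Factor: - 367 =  - 367^1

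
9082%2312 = 2146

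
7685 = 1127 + 6558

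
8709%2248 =1965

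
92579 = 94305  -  1726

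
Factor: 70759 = 13^1*5443^1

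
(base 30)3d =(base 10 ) 103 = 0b1100111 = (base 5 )403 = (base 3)10211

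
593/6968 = 593/6968 = 0.09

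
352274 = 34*10361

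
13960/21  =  664+16/21 =664.76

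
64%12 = 4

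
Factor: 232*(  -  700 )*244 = - 2^7*5^2*7^1*29^1*61^1 = - 39625600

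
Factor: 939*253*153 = 3^3 * 11^1*17^1*23^1*313^1 = 36347751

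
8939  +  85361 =94300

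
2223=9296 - 7073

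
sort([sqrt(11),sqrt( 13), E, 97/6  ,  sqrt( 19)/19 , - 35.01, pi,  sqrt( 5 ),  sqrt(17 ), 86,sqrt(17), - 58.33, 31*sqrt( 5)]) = [ - 58.33, - 35.01, sqrt ( 19 )/19, sqrt( 5 ), E,pi, sqrt (11 ), sqrt(13 ), sqrt(17),sqrt( 17 ), 97/6,31 * sqrt(5), 86]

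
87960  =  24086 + 63874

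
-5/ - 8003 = 5/8003  =  0.00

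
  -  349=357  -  706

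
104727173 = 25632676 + 79094497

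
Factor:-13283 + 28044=14761 = 29^1*509^1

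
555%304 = 251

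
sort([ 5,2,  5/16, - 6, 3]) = [ - 6,5/16,2,3, 5] 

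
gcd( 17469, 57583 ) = 647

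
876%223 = 207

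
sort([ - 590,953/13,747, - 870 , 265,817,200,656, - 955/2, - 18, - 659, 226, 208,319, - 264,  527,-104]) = [ - 870, - 659, -590, - 955/2, - 264, - 104, - 18,953/13,200,208, 226,265, 319,527, 656, 747, 817 ]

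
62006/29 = 62006/29 = 2138.14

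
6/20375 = 6/20375 = 0.00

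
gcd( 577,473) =1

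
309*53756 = 16610604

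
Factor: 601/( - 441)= - 3^( -2)*7^( - 2)*601^1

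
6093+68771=74864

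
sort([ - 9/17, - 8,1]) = [-8, - 9/17, 1]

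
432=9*48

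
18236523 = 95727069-77490546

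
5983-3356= 2627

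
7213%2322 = 247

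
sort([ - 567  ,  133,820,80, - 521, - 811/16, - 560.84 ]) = [  -  567, - 560.84,-521, -811/16,  80,133,820]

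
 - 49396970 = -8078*6115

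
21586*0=0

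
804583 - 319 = 804264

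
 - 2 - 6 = - 8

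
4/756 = 1/189 = 0.01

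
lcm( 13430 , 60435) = 120870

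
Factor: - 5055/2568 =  - 1685/856= - 2^(-3)*5^1*107^(-1)*337^1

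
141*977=137757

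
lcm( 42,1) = 42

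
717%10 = 7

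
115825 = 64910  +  50915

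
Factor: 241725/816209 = 3^1*5^2*11^1*293^1*816209^( - 1)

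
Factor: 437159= 437159^1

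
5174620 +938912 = 6113532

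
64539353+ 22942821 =87482174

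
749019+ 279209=1028228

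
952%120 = 112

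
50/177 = 50/177 = 0.28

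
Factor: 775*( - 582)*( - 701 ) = 2^1* 3^1*5^2*31^1*97^1* 701^1 = 316186050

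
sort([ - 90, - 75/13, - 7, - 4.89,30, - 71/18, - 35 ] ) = [ - 90, - 35, - 7,-75/13, - 4.89, - 71/18,30 ]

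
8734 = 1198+7536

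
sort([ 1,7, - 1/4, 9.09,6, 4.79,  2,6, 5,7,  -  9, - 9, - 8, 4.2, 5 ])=[-9, - 9, - 8,  -  1/4,1,2,4.2,4.79, 5 , 5  ,  6, 6, 7,  7, 9.09 ]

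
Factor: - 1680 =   -  2^4*3^1 * 5^1*7^1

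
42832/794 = 21416/397= 53.94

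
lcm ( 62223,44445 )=311115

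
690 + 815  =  1505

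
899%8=3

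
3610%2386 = 1224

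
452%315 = 137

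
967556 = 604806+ 362750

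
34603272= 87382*396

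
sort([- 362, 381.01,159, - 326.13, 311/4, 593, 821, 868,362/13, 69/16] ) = [ - 362, - 326.13, 69/16,362/13,311/4,159, 381.01, 593, 821,868] 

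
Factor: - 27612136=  - 2^3*3451517^1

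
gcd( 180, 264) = 12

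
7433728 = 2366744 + 5066984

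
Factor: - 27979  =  -7^2*571^1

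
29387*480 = 14105760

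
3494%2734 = 760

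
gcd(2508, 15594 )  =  6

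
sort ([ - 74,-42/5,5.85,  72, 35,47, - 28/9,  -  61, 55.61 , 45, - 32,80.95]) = [- 74,- 61,-32, - 42/5, - 28/9,  5.85,  35,45,47, 55.61, 72,80.95]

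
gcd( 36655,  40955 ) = 5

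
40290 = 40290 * 1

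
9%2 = 1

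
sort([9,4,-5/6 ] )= [  -  5/6,  4,  9]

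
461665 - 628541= - 166876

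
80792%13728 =12152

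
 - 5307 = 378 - 5685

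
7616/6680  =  1 + 117/835  =  1.14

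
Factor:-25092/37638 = -2/3 = - 2^1 * 3^ (  -  1 )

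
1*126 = 126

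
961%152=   49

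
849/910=849/910 = 0.93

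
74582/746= 37291/373 = 99.98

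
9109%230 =139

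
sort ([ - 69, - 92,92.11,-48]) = [ - 92  , - 69,-48,92.11] 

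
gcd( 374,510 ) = 34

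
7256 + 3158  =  10414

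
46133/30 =1537 + 23/30 = 1537.77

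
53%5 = 3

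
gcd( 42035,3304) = 7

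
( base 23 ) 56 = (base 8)171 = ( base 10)121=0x79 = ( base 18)6d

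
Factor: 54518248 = 2^3*151^1*45131^1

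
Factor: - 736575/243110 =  - 2^( - 1)*3^1*5^1*61^1*151^ ( - 1)= - 915/302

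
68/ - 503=-68/503 = -0.14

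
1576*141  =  222216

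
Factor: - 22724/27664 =-2^( - 2)*7^( - 1 )*23^1 = -  23/28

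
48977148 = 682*71814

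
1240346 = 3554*349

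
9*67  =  603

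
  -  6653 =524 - 7177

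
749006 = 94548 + 654458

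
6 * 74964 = 449784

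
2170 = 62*35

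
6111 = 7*873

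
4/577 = 4/577 = 0.01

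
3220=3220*1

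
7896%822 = 498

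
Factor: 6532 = 2^2*23^1 * 71^1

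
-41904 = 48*( - 873) 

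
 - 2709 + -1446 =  - 4155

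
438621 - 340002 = 98619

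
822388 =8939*92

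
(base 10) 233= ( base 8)351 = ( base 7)452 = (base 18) ch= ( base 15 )108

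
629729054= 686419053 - 56689999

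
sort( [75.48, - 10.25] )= [  -  10.25, 75.48 ]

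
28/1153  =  28/1153  =  0.02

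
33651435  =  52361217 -18709782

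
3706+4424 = 8130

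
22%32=22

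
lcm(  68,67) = 4556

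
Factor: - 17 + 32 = 3^1*5^1  =  15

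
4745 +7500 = 12245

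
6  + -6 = 0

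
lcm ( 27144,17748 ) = 461448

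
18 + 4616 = 4634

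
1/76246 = 1/76246 = 0.00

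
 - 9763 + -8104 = - 17867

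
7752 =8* 969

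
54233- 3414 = 50819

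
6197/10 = 619 + 7/10 = 619.70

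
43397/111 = 43397/111 = 390.96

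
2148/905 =2148/905 = 2.37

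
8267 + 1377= 9644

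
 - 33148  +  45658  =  12510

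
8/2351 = 8/2351 = 0.00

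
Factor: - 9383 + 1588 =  - 5^1*1559^1 = - 7795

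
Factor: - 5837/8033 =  - 13^1*29^( - 1) * 277^(-1 )*449^1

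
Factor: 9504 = 2^5*3^3 * 11^1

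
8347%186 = 163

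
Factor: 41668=2^2*11^1*947^1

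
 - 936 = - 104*9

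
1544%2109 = 1544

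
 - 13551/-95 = 142+61/95 = 142.64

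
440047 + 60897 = 500944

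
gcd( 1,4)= 1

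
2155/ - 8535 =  - 431/1707 = -  0.25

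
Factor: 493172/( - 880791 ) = -2^2*3^( - 1)*139^1* 331^( - 1) = - 556/993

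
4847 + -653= 4194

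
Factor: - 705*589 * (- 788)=327213060 = 2^2*3^1 * 5^1 * 19^1*31^1*47^1*197^1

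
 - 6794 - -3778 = - 3016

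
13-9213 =-9200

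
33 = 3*11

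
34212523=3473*9851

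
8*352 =2816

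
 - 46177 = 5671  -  51848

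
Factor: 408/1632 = 1/4 = 2^( - 2)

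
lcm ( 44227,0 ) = 0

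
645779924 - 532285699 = 113494225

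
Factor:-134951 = - 134951^1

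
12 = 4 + 8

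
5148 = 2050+3098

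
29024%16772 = 12252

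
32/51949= 32/51949= 0.00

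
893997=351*2547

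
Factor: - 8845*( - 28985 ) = 5^2*11^1*17^1*29^1*31^1*61^1 = 256372325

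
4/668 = 1/167= 0.01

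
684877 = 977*701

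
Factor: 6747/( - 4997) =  - 3^1 * 13^1*19^( - 1 )*173^1*263^( - 1) 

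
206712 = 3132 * 66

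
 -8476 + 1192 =-7284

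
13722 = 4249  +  9473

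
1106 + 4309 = 5415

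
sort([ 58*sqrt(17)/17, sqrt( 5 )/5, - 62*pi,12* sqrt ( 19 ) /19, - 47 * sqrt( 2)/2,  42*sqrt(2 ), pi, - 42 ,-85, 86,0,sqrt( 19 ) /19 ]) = [ - 62 * pi, - 85,-42, - 47 *sqrt (2) /2,0,sqrt(19) /19, sqrt(5 )/5,12*sqrt (19) /19, pi, 58*sqrt( 17)/17,42* sqrt(2),86] 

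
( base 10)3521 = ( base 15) 109b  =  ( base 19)9e6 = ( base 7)13160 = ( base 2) 110111000001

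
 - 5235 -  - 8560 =3325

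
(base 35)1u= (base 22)2L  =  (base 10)65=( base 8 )101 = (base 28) 29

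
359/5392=359/5392 = 0.07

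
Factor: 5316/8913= 2^2*443^1*2971^(- 1) = 1772/2971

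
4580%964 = 724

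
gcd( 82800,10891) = 1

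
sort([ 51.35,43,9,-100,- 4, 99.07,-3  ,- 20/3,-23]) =[ - 100, - 23, - 20/3, - 4, - 3 , 9,43, 51.35, 99.07]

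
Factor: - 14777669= - 31^1 *313^1 * 1523^1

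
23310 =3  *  7770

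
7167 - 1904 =5263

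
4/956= 1/239 = 0.00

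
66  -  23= 43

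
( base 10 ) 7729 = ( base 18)15F7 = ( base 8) 17061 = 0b1111000110001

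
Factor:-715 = -5^1*  11^1*13^1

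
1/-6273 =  - 1/6273 = - 0.00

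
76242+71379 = 147621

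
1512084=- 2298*( - 658)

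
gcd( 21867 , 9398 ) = 37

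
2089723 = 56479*37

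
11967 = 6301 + 5666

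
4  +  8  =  12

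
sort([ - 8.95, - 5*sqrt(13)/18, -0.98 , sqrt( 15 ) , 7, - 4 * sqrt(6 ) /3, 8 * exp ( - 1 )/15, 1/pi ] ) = [-8.95,  -  4*sqrt(6)/3, - 5*sqrt (13 ) /18, - 0.98, 8*exp(  -  1 )/15, 1/pi , sqrt(15 ),  7] 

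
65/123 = 65/123 = 0.53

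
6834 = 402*17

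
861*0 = 0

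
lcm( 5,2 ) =10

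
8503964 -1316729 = 7187235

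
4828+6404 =11232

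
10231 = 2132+8099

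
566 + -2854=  - 2288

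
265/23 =11  +  12/23 = 11.52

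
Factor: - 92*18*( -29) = 48024 = 2^3*3^2*23^1*29^1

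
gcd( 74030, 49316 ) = 2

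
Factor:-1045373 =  - 7^1*23^1*43^1*151^1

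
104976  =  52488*2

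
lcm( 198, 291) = 19206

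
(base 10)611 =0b1001100011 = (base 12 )42b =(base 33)IH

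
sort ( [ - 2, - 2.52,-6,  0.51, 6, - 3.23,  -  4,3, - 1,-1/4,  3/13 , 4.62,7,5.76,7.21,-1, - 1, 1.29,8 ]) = [-6,-4, - 3.23, - 2.52, - 2,-1 , - 1,-1, - 1/4,3/13,0.51,  1.29,3,4.62,5.76,6,7,7.21, 8] 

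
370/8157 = 370/8157= 0.05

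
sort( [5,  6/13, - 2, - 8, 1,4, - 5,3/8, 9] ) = [ - 8,-5, - 2,3/8,  6/13,1,4, 5,9]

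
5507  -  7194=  - 1687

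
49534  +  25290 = 74824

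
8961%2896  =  273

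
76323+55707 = 132030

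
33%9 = 6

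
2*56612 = 113224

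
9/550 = 9/550 = 0.02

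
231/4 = 231/4  =  57.75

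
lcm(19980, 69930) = 139860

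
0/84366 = 0 = 0.00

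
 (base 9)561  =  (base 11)389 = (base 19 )154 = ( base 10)460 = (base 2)111001100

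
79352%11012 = 2268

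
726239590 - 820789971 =-94550381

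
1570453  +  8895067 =10465520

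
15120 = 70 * 216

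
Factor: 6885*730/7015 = 2^1* 3^4 * 5^1 * 17^1*23^( - 1) * 61^( - 1 )*73^1 = 1005210/1403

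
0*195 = 0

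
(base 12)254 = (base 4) 11200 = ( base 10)352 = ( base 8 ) 540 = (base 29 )c4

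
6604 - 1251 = 5353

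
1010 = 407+603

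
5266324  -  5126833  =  139491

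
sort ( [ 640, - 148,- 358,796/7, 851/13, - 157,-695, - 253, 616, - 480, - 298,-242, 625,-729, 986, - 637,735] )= [ -729 , - 695,-637, - 480,  -  358, - 298, - 253, - 242,-157,- 148, 851/13,796/7, 616, 625 , 640, 735, 986]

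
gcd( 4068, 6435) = 9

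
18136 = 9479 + 8657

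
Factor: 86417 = 103^1*839^1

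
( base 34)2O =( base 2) 1011100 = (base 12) 78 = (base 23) 40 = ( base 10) 92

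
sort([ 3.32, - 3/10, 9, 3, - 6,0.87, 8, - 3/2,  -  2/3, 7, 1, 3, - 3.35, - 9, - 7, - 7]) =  [ - 9, - 7,-7, - 6,-3.35, - 3/2, - 2/3, - 3/10,0.87,1, 3,  3, 3.32,  7, 8, 9]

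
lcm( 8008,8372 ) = 184184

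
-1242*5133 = - 6375186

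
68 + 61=129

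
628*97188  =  61034064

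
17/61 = 17/61   =  0.28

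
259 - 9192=-8933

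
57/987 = 19/329 = 0.06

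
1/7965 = 1/7965  =  0.00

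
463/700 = 463/700=0.66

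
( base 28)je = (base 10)546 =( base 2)1000100010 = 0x222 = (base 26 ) L0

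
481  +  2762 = 3243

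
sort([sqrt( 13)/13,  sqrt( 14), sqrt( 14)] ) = [ sqrt(13)/13, sqrt(14 ), sqrt (14 ) ] 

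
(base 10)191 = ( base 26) 79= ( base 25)7G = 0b10111111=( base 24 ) 7N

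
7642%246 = 16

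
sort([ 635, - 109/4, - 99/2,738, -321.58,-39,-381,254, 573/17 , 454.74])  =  [ - 381,  -  321.58, - 99/2, - 39,- 109/4, 573/17,254,454.74,635,738 ]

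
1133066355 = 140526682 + 992539673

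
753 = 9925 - 9172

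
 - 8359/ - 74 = 8359/74 = 112.96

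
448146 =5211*86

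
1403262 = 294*4773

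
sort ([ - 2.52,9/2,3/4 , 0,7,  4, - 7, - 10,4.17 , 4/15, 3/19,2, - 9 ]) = [ - 10, - 9,-7, - 2.52,  0,3/19,4/15,3/4,  2, 4,4.17, 9/2,7] 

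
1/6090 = 1/6090 = 0.00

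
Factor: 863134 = 2^1 *431567^1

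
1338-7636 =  - 6298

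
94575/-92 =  - 94575/92 = - 1027.99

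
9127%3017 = 76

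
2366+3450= 5816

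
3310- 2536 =774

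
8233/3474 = 2+1285/3474 = 2.37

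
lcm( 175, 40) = 1400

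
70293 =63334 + 6959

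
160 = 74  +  86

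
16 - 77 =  - 61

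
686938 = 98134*7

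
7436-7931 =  - 495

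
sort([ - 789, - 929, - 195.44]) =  [ - 929,-789, - 195.44]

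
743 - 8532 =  - 7789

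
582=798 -216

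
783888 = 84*9332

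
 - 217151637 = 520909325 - 738060962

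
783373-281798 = 501575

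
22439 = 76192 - 53753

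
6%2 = 0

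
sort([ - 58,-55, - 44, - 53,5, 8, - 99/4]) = [ - 58, - 55, - 53, - 44, - 99/4,  5 , 8 ] 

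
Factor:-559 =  - 13^1 * 43^1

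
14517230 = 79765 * 182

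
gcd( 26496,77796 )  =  36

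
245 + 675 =920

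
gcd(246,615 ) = 123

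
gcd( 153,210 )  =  3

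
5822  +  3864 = 9686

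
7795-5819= 1976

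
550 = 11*50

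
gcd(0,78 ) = 78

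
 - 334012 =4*( - 83503 )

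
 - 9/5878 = -9/5878 = - 0.00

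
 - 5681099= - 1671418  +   - 4009681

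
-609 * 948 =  - 577332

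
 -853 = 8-861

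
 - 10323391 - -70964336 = 60640945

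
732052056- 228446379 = 503605677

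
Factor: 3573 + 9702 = 13275 = 3^2 * 5^2*59^1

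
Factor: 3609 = 3^2*401^1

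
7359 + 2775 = 10134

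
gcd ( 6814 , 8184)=2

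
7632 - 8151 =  - 519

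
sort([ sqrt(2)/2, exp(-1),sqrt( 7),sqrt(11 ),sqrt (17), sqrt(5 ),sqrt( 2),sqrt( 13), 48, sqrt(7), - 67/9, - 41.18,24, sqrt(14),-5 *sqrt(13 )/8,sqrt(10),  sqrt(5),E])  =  [ - 41.18, - 67/9  , - 5 *sqrt( 13)/8,exp( - 1),sqrt ( 2)/2,sqrt (2 ),sqrt( 5 ),sqrt( 5 ),sqrt(7 ), sqrt( 7 ),E,sqrt(10 ),sqrt ( 11 ),sqrt(13),sqrt(14 ),sqrt(17 ) , 24,48]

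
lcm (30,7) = 210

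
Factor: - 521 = -521^1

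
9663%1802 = 653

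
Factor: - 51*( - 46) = 2^1*3^1 * 17^1*23^1 = 2346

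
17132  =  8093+9039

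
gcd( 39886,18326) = 1078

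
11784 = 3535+8249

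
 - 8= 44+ - 52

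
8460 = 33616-25156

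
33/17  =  1 + 16/17 = 1.94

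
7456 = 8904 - 1448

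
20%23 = 20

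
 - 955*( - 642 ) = 613110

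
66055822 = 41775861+24279961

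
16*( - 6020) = - 96320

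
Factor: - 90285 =-3^1 * 5^1*13^1*463^1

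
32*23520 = 752640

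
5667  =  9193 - 3526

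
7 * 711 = 4977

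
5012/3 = 5012/3= 1670.67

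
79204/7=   11314 + 6/7 = 11314.86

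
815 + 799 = 1614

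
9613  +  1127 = 10740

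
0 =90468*0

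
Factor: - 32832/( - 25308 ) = 2^4 *3^1*  37^( - 1) =48/37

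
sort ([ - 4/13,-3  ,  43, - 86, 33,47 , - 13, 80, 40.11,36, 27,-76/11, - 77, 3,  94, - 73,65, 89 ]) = [ - 86, - 77, - 73, -13,-76/11,-3, - 4/13, 3, 27,33, 36, 40.11,43 , 47,65 , 80, 89,94] 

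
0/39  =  0 = 0.00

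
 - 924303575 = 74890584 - 999194159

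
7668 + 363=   8031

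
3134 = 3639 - 505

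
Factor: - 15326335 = - 5^1*349^1*8783^1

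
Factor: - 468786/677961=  - 156262/225987 = - 2^1*3^( - 1)*23^1*43^1*79^1*75329^( - 1 )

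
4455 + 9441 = 13896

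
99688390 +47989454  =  147677844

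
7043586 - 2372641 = 4670945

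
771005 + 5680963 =6451968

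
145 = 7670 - 7525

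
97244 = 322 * 302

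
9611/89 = 9611/89 = 107.99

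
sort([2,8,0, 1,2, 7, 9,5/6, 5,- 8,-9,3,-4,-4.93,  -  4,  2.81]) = [-9, - 8,-4.93 ,  -  4,-4,0,5/6, 1,2,2, 2.81,3,5,7, 8,9 ]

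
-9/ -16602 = 3/5534 = 0.00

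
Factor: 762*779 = 593598  =  2^1*3^1*19^1*41^1 * 127^1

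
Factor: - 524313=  - 3^4* 6473^1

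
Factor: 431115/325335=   23^( - 2) * 701^1 = 701/529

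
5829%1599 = 1032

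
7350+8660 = 16010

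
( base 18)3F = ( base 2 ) 1000101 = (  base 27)2f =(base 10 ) 69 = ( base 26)2h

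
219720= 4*54930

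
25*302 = 7550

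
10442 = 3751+6691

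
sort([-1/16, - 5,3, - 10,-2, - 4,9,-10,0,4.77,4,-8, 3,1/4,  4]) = [ - 10, - 10,  -  8,  -  5, - 4,-2,- 1/16,0 , 1/4,3, 3,  4 , 4, 4.77, 9]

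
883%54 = 19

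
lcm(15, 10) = 30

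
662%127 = 27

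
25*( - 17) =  - 425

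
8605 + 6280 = 14885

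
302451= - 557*(  -  543)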